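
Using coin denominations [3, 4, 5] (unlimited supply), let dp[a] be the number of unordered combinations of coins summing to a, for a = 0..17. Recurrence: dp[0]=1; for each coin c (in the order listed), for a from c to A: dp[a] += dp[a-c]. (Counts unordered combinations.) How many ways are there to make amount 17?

4

after  coin     0     1     2     3     4     5     6     7     8     9    10    11    12    13    14    15    16    17
          3     1     0     0     1     0     0     1     0     0     1     0     0     1     0     0     1     0     0
          4     1     0     0     1     1     0     1     1     1     1     1     1     2     1     1     2     2     1
          5     1     0     0     1     1     1     1     1     2     2     2     2     3     3     3     4     4     4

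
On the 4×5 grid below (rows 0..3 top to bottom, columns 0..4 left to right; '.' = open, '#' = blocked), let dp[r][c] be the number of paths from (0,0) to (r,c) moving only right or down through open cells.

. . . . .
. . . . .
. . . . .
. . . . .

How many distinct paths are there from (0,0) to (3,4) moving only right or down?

35

r\c   0   1   2   3   4
  0   1   1   1   1   1
  1   1   2   3   4   5
  2   1   3   6  10  15
  3   1   4  10  20  35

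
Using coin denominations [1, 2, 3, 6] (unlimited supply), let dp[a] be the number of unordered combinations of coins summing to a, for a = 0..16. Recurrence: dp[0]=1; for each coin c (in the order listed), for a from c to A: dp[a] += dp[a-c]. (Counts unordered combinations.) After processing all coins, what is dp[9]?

15

after  coin     0     1     2     3     4     5     6     7     8     9    10    11    12    13    14    15    16
          1     1     1     1     1     1     1     1     1     1     1     1     1     1     1     1     1     1
          2     1     1     2     2     3     3     4     4     5     5     6     6     7     7     8     8     9
          3     1     1     2     3     4     5     7     8    10    12    14    16    19    21    24    27    30
          6     1     1     2     3     4     5     8     9    12    15    18    21    27    30    36    42    48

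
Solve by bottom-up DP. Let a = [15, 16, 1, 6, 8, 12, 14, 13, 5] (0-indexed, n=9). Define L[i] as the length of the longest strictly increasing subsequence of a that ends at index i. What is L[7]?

5

   i    0    1    2    3    4    5    6    7    8
a[i]   15   16    1    6    8   12   14   13    5
L[i]    1    2    1    2    3    4    5    5    2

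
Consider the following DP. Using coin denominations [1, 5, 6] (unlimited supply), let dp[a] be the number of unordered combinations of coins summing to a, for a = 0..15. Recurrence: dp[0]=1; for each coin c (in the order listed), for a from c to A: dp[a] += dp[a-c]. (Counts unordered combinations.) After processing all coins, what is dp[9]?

3

after  coin     0     1     2     3     4     5     6     7     8     9    10    11    12    13    14    15
          1     1     1     1     1     1     1     1     1     1     1     1     1     1     1     1     1
          5     1     1     1     1     1     2     2     2     2     2     3     3     3     3     3     4
          6     1     1     1     1     1     2     3     3     3     3     4     5     6     6     6     7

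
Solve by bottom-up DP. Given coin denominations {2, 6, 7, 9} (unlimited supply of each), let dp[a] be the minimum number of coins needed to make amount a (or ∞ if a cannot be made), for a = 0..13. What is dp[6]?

 a  0  1  2  3  4  5  6  7  8  9 10 11 12 13
dp  0  -  1  -  2  -  1  1  2  1  3  2  2  2
(- denotes ∞ / unreachable)

1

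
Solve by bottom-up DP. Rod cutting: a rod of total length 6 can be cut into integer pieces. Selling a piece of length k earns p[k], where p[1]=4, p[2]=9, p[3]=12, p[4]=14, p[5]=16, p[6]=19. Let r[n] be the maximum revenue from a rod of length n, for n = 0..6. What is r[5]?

22

   n    0    1    2    3    4    5    6
r[n]    0    4    9   13   18   22   27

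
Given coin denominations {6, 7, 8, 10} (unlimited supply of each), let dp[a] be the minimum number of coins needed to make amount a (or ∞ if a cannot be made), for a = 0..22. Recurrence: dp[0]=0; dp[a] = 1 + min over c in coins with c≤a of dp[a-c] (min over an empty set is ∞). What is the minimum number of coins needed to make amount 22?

 a  0  1  2  3  4  5  6  7  8  9 10 11 12 13 14 15 16 17 18 19 20 21 22
dp  0  -  -  -  -  -  1  1  1  -  1  -  2  2  2  2  2  2  2  3  2  3  3
(- denotes ∞ / unreachable)

3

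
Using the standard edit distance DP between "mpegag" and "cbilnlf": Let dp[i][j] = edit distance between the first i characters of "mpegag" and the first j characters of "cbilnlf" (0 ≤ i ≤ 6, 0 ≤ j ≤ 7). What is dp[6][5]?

6

   ''  c  b  i  l  n  l  f
''  0  1  2  3  4  5  6  7
 m  1  1  2  3  4  5  6  7
 p  2  2  2  3  4  5  6  7
 e  3  3  3  3  4  5  6  7
 g  4  4  4  4  4  5  6  7
 a  5  5  5  5  5  5  6  7
 g  6  6  6  6  6  6  6  7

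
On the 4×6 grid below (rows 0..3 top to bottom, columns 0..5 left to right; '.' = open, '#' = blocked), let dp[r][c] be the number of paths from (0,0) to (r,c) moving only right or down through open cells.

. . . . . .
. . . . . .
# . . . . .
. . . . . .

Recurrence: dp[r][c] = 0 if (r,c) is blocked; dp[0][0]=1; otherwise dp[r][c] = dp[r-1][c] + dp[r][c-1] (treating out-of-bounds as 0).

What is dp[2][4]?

r\c   0   1   2   3   4   5
  0   1   1   1   1   1   1
  1   1   2   3   4   5   6
  2   0   2   5   9  14  20
  3   0   2   7  16  30  50

14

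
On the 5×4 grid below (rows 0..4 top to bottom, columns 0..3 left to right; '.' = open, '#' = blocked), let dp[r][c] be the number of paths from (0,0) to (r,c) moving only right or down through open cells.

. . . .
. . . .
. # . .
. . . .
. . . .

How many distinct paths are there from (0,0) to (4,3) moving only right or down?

17

r\c   0   1   2   3
  0   1   1   1   1
  1   1   2   3   4
  2   1   0   3   7
  3   1   1   4  11
  4   1   2   6  17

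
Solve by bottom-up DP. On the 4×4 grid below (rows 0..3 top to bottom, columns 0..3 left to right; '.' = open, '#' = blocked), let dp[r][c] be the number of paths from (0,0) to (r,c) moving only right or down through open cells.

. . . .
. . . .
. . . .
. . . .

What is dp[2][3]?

r\c   0   1   2   3
  0   1   1   1   1
  1   1   2   3   4
  2   1   3   6  10
  3   1   4  10  20

10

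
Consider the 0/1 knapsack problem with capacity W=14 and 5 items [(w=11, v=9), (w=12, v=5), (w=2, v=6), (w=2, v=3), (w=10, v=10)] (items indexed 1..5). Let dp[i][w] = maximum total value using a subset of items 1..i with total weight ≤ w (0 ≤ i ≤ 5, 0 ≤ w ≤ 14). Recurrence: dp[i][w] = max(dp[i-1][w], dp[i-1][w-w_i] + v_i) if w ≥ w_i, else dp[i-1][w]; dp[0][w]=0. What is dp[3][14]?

i\w   0   1   2   3   4   5   6   7   8   9  10  11  12  13  14
  0   0   0   0   0   0   0   0   0   0   0   0   0   0   0   0
  1   0   0   0   0   0   0   0   0   0   0   0   9   9   9   9
  2   0   0   0   0   0   0   0   0   0   0   0   9   9   9   9
  3   0   0   6   6   6   6   6   6   6   6   6   9   9  15  15
  4   0   0   6   6   9   9   9   9   9   9   9   9   9  15  15
  5   0   0   6   6   9   9   9   9   9   9  10  10  16  16  19

15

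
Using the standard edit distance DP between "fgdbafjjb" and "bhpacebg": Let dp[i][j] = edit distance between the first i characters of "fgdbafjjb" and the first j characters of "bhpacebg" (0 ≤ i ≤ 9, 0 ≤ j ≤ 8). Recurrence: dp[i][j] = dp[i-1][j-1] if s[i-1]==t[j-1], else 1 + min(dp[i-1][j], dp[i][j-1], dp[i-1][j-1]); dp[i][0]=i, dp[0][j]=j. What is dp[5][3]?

5

   ''  b  h  p  a  c  e  b  g
''  0  1  2  3  4  5  6  7  8
 f  1  1  2  3  4  5  6  7  8
 g  2  2  2  3  4  5  6  7  7
 d  3  3  3  3  4  5  6  7  8
 b  4  3  4  4  4  5  6  6  7
 a  5  4  4  5  4  5  6  7  7
 f  6  5  5  5  5  5  6  7  8
 j  7  6  6  6  6  6  6  7  8
 j  8  7  7  7  7  7  7  7  8
 b  9  8  8  8  8  8  8  7  8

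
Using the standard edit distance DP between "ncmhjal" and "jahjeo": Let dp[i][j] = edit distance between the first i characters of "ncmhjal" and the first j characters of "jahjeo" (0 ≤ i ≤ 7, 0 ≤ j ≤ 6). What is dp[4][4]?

   ''  j  a  h  j  e  o
''  0  1  2  3  4  5  6
 n  1  1  2  3  4  5  6
 c  2  2  2  3  4  5  6
 m  3  3  3  3  4  5  6
 h  4  4  4  3  4  5  6
 j  5  4  5  4  3  4  5
 a  6  5  4  5  4  4  5
 l  7  6  5  5  5  5  5

4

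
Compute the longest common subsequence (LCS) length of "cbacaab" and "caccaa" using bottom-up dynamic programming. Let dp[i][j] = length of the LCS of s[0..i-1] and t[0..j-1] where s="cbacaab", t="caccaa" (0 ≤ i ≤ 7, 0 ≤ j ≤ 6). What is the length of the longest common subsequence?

5

   ''  c  a  c  c  a  a
''  0  0  0  0  0  0  0
 c  0  1  1  1  1  1  1
 b  0  1  1  1  1  1  1
 a  0  1  2  2  2  2  2
 c  0  1  2  3  3  3  3
 a  0  1  2  3  3  4  4
 a  0  1  2  3  3  4  5
 b  0  1  2  3  3  4  5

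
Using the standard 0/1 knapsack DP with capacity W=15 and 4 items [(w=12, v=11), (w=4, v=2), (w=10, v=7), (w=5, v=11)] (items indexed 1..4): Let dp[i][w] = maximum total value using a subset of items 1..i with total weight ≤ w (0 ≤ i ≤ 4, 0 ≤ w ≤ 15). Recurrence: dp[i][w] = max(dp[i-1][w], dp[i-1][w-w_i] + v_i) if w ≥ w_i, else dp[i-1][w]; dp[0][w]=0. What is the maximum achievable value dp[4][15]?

i\w   0   1   2   3   4   5   6   7   8   9  10  11  12  13  14  15
  0   0   0   0   0   0   0   0   0   0   0   0   0   0   0   0   0
  1   0   0   0   0   0   0   0   0   0   0   0   0  11  11  11  11
  2   0   0   0   0   2   2   2   2   2   2   2   2  11  11  11  11
  3   0   0   0   0   2   2   2   2   2   2   7   7  11  11  11  11
  4   0   0   0   0   2  11  11  11  11  13  13  13  13  13  13  18

18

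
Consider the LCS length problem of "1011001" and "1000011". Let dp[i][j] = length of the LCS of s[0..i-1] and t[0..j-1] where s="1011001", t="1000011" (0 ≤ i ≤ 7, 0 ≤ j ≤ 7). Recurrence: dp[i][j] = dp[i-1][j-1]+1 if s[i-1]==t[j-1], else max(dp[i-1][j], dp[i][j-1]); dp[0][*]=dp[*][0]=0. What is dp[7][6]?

   ''  1  0  0  0  0  1  1
''  0  0  0  0  0  0  0  0
 1  0  1  1  1  1  1  1  1
 0  0  1  2  2  2  2  2  2
 1  0  1  2  2  2  2  3  3
 1  0  1  2  2  2  2  3  4
 0  0  1  2  3  3  3  3  4
 0  0  1  2  3  4  4  4  4
 1  0  1  2  3  4  4  5  5

5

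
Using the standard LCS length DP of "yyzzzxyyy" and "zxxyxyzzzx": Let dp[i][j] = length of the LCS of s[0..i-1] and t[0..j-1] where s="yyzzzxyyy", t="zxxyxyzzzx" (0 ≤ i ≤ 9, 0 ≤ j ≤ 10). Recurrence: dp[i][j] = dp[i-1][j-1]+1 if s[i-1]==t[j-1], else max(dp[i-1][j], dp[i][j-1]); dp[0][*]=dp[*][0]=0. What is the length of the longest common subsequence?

   ''  z  x  x  y  x  y  z  z  z  x
''  0  0  0  0  0  0  0  0  0  0  0
 y  0  0  0  0  1  1  1  1  1  1  1
 y  0  0  0  0  1  1  2  2  2  2  2
 z  0  1  1  1  1  1  2  3  3  3  3
 z  0  1  1  1  1  1  2  3  4  4  4
 z  0  1  1  1  1  1  2  3  4  5  5
 x  0  1  2  2  2  2  2  3  4  5  6
 y  0  1  2  2  3  3  3  3  4  5  6
 y  0  1  2  2  3  3  4  4  4  5  6
 y  0  1  2  2  3  3  4  4  4  5  6

6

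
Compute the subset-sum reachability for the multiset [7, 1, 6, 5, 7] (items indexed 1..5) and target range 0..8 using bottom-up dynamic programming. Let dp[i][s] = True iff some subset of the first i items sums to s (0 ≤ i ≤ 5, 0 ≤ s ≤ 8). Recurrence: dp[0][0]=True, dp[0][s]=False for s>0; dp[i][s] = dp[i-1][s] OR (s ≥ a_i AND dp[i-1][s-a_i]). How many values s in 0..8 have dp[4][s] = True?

6

i\s   0   1   2   3   4   5   6   7   8
  0   T   F   F   F   F   F   F   F   F
  1   T   F   F   F   F   F   F   T   F
  2   T   T   F   F   F   F   F   T   T
  3   T   T   F   F   F   F   T   T   T
  4   T   T   F   F   F   T   T   T   T
  5   T   T   F   F   F   T   T   T   T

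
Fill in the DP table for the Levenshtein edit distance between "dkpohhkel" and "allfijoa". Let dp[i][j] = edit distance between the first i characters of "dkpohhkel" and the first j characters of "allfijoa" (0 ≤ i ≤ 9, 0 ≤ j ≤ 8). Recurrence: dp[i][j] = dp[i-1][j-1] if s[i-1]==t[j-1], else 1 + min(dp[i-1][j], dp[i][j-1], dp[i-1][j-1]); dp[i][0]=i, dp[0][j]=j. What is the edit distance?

9

   ''  a  l  l  f  i  j  o  a
''  0  1  2  3  4  5  6  7  8
 d  1  1  2  3  4  5  6  7  8
 k  2  2  2  3  4  5  6  7  8
 p  3  3  3  3  4  5  6  7  8
 o  4  4  4  4  4  5  6  6  7
 h  5  5  5  5  5  5  6  7  7
 h  6  6  6  6  6  6  6  7  8
 k  7  7  7  7  7  7  7  7  8
 e  8  8  8  8  8  8  8  8  8
 l  9  9  8  8  9  9  9  9  9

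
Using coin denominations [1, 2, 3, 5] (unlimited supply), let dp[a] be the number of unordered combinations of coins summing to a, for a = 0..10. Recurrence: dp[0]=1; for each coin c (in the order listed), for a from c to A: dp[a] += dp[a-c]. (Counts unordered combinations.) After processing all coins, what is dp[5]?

after  coin     0     1     2     3     4     5     6     7     8     9    10
          1     1     1     1     1     1     1     1     1     1     1     1
          2     1     1     2     2     3     3     4     4     5     5     6
          3     1     1     2     3     4     5     7     8    10    12    14
          5     1     1     2     3     4     6     8    10    13    16    20

6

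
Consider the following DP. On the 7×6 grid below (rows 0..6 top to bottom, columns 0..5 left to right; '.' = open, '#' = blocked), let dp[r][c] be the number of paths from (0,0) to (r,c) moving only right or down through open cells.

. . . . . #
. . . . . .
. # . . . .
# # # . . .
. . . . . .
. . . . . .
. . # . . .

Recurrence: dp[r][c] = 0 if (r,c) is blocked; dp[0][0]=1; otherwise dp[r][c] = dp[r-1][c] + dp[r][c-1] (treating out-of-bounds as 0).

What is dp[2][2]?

3

r\c   0   1   2   3   4   5
  0   1   1   1   1   1   0
  1   1   2   3   4   5   5
  2   1   0   3   7  12  17
  3   0   0   0   7  19  36
  4   0   0   0   7  26  62
  5   0   0   0   7  33  95
  6   0   0   0   7  40 135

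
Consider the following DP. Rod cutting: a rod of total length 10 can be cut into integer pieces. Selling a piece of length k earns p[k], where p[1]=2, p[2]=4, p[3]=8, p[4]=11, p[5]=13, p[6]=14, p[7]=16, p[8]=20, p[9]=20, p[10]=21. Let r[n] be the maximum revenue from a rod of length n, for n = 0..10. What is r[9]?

24

   n    0    1    2    3    4    5    6    7    8    9   10
r[n]    0    2    4    8   11   13   16   19   22   24   27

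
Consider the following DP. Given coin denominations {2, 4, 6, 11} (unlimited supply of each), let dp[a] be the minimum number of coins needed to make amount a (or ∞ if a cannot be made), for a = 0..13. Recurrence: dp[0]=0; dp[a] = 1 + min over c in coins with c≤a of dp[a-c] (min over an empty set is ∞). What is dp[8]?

2

 a  0  1  2  3  4  5  6  7  8  9 10 11 12 13
dp  0  -  1  -  1  -  1  -  2  -  2  1  2  2
(- denotes ∞ / unreachable)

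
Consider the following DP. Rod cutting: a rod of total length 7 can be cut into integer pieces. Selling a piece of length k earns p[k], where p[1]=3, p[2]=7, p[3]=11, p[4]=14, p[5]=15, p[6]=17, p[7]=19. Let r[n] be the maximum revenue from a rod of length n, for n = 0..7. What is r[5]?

   n    0    1    2    3    4    5    6    7
r[n]    0    3    7   11   14   18   22   25

18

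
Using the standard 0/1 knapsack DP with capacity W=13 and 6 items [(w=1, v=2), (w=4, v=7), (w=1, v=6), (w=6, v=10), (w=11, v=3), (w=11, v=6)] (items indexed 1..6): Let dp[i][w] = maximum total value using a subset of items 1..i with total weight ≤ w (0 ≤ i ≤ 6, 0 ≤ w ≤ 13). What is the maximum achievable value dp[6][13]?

25

i\w   0   1   2   3   4   5   6   7   8   9  10  11  12  13
  0   0   0   0   0   0   0   0   0   0   0   0   0   0   0
  1   0   2   2   2   2   2   2   2   2   2   2   2   2   2
  2   0   2   2   2   7   9   9   9   9   9   9   9   9   9
  3   0   6   8   8   8  13  15  15  15  15  15  15  15  15
  4   0   6   8   8   8  13  15  16  18  18  18  23  25  25
  5   0   6   8   8   8  13  15  16  18  18  18  23  25  25
  6   0   6   8   8   8  13  15  16  18  18  18  23  25  25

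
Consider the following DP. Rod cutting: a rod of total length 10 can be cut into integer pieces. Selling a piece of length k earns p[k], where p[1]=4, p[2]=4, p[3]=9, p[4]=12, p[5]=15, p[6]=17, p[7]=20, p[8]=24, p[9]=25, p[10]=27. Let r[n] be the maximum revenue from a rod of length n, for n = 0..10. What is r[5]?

   n    0    1    2    3    4    5    6    7    8    9   10
r[n]    0    4    8   12   16   20   24   28   32   36   40

20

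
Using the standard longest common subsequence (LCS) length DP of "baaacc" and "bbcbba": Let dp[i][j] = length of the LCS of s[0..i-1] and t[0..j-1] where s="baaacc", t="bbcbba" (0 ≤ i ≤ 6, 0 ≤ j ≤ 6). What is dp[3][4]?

   ''  b  b  c  b  b  a
''  0  0  0  0  0  0  0
 b  0  1  1  1  1  1  1
 a  0  1  1  1  1  1  2
 a  0  1  1  1  1  1  2
 a  0  1  1  1  1  1  2
 c  0  1  1  2  2  2  2
 c  0  1  1  2  2  2  2

1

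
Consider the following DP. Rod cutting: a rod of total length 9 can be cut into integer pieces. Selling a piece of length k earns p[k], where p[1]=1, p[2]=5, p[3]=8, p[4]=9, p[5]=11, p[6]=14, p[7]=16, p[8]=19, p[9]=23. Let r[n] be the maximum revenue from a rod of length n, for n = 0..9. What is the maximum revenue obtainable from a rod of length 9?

   n    0    1    2    3    4    5    6    7    8    9
r[n]    0    1    5    8   10   13   16   18   21   24

24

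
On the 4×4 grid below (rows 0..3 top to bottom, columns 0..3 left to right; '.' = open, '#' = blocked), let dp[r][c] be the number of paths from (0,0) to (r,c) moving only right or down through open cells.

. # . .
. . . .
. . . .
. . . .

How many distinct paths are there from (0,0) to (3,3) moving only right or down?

r\c   0   1   2   3
  0   1   0   0   0
  1   1   1   1   1
  2   1   2   3   4
  3   1   3   6  10

10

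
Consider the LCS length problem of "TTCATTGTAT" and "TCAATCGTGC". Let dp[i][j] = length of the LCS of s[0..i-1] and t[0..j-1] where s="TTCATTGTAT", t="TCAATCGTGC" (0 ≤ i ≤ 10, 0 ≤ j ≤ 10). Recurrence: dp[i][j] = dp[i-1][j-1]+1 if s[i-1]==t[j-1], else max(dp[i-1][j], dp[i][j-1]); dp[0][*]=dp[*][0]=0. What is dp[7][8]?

   ''  T  C  A  A  T  C  G  T  G  C
''  0  0  0  0  0  0  0  0  0  0  0
 T  0  1  1  1  1  1  1  1  1  1  1
 T  0  1  1  1  1  2  2  2  2  2  2
 C  0  1  2  2  2  2  3  3  3  3  3
 A  0  1  2  3  3  3  3  3  3  3  3
 T  0  1  2  3  3  4  4  4  4  4  4
 T  0  1  2  3  3  4  4  4  5  5  5
 G  0  1  2  3  3  4  4  5  5  6  6
 T  0  1  2  3  3  4  4  5  6  6  6
 A  0  1  2  3  4  4  4  5  6  6  6
 T  0  1  2  3  4  5  5  5  6  6  6

5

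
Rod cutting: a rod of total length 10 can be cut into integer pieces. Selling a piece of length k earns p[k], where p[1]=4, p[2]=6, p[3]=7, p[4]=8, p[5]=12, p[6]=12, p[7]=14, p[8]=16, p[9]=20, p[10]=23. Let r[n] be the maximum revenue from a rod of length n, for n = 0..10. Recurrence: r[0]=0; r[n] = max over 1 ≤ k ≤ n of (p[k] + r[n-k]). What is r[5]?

20

   n    0    1    2    3    4    5    6    7    8    9   10
r[n]    0    4    8   12   16   20   24   28   32   36   40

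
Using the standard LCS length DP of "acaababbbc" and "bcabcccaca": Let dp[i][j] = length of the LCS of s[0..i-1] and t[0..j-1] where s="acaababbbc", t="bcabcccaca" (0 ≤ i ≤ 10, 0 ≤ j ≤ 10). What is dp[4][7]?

2

   ''  b  c  a  b  c  c  c  a  c  a
''  0  0  0  0  0  0  0  0  0  0  0
 a  0  0  0  1  1  1  1  1  1  1  1
 c  0  0  1  1  1  2  2  2  2  2  2
 a  0  0  1  2  2  2  2  2  3  3  3
 a  0  0  1  2  2  2  2  2  3  3  4
 b  0  1  1  2  3  3  3  3  3  3  4
 a  0  1  1  2  3  3  3  3  4  4  4
 b  0  1  1  2  3  3  3  3  4  4  4
 b  0  1  1  2  3  3  3  3  4  4  4
 b  0  1  1  2  3  3  3  3  4  4  4
 c  0  1  2  2  3  4  4  4  4  5  5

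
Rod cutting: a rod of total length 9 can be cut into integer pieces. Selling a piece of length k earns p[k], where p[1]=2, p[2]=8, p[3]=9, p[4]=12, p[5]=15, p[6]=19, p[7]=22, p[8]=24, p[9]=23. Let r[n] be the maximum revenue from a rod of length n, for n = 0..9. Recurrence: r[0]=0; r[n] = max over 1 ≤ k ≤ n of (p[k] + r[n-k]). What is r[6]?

24

   n    0    1    2    3    4    5    6    7    8    9
r[n]    0    2    8   10   16   18   24   26   32   34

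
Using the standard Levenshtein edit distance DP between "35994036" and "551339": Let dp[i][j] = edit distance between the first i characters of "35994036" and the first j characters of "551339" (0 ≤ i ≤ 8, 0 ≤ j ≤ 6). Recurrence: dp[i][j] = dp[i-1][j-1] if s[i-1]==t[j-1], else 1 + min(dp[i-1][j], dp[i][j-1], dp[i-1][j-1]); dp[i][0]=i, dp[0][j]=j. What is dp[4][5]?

   ''  5  5  1  3  3  9
''  0  1  2  3  4  5  6
 3  1  1  2  3  3  4  5
 5  2  1  1  2  3  4  5
 9  3  2  2  2  3  4  4
 9  4  3  3  3  3  4  4
 4  5  4  4  4  4  4  5
 0  6  5  5  5  5  5  5
 3  7  6  6  6  5  5  6
 6  8  7  7  7  6  6  6

4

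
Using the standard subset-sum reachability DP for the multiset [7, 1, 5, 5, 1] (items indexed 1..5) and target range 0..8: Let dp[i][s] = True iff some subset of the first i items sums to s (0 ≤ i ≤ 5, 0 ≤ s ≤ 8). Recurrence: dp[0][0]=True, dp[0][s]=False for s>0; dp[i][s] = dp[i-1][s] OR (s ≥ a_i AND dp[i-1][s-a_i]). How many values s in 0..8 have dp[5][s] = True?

i\s   0   1   2   3   4   5   6   7   8
  0   T   F   F   F   F   F   F   F   F
  1   T   F   F   F   F   F   F   T   F
  2   T   T   F   F   F   F   F   T   T
  3   T   T   F   F   F   T   T   T   T
  4   T   T   F   F   F   T   T   T   T
  5   T   T   T   F   F   T   T   T   T

7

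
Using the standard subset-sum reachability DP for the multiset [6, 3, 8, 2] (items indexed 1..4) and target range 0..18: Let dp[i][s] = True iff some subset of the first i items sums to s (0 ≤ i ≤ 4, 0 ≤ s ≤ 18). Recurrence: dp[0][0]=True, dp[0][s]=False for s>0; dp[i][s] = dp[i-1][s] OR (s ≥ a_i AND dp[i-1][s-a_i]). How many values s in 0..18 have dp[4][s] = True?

i\s   0   1   2   3   4   5   6   7   8   9  10  11  12  13  14  15  16  17  18
  0   T   F   F   F   F   F   F   F   F   F   F   F   F   F   F   F   F   F   F
  1   T   F   F   F   F   F   T   F   F   F   F   F   F   F   F   F   F   F   F
  2   T   F   F   T   F   F   T   F   F   T   F   F   F   F   F   F   F   F   F
  3   T   F   F   T   F   F   T   F   T   T   F   T   F   F   T   F   F   T   F
  4   T   F   T   T   F   T   T   F   T   T   T   T   F   T   T   F   T   T   F

13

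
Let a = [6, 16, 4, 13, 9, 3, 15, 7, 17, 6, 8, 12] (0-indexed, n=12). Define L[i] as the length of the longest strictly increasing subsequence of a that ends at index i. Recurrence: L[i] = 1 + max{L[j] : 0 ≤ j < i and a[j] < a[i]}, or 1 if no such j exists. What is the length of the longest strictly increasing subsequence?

4

   i    0    1    2    3    4    5    6    7    8    9   10   11
a[i]    6   16    4   13    9    3   15    7   17    6    8   12
L[i]    1    2    1    2    2    1    3    2    4    2    3    4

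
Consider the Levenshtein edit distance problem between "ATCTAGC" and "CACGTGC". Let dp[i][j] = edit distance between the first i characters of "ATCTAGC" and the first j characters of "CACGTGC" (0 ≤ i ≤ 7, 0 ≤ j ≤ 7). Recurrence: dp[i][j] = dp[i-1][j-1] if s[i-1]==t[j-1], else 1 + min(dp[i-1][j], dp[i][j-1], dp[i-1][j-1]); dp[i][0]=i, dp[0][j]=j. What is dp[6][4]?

   ''  C  A  C  G  T  G  C
''  0  1  2  3  4  5  6  7
 A  1  1  1  2  3  4  5  6
 T  2  2  2  2  3  3  4  5
 C  3  2  3  2  3  4  4  4
 T  4  3  3  3  3  3  4  5
 A  5  4  3  4  4  4  4  5
 G  6  5  4  4  4  5  4  5
 C  7  6  5  4  5  5  5  4

4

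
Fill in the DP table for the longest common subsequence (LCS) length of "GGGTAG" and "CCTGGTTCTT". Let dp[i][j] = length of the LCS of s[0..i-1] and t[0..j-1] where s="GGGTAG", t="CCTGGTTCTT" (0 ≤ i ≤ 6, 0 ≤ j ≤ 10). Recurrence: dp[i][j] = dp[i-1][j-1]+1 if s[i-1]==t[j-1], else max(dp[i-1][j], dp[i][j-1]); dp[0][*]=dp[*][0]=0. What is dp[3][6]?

   ''  C  C  T  G  G  T  T  C  T  T
''  0  0  0  0  0  0  0  0  0  0  0
 G  0  0  0  0  1  1  1  1  1  1  1
 G  0  0  0  0  1  2  2  2  2  2  2
 G  0  0  0  0  1  2  2  2  2  2  2
 T  0  0  0  1  1  2  3  3  3  3  3
 A  0  0  0  1  1  2  3  3  3  3  3
 G  0  0  0  1  2  2  3  3  3  3  3

2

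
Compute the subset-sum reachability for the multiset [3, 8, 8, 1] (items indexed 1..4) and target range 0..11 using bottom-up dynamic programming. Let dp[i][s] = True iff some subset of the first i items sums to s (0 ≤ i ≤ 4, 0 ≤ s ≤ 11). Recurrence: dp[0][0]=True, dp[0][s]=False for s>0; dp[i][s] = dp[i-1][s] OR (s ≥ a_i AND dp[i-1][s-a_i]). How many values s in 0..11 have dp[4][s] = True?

i\s   0   1   2   3   4   5   6   7   8   9  10  11
  0   T   F   F   F   F   F   F   F   F   F   F   F
  1   T   F   F   T   F   F   F   F   F   F   F   F
  2   T   F   F   T   F   F   F   F   T   F   F   T
  3   T   F   F   T   F   F   F   F   T   F   F   T
  4   T   T   F   T   T   F   F   F   T   T   F   T

7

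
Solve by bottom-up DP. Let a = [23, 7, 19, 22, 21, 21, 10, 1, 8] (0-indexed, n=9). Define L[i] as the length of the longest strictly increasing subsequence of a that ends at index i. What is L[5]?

3

   i    0    1    2    3    4    5    6    7    8
a[i]   23    7   19   22   21   21   10    1    8
L[i]    1    1    2    3    3    3    2    1    2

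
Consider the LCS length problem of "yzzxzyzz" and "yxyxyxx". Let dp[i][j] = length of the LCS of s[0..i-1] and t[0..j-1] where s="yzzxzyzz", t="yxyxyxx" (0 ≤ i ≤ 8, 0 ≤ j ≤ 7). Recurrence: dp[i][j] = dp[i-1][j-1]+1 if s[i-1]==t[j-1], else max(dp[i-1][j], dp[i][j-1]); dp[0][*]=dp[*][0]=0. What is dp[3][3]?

   ''  y  x  y  x  y  x  x
''  0  0  0  0  0  0  0  0
 y  0  1  1  1  1  1  1  1
 z  0  1  1  1  1  1  1  1
 z  0  1  1  1  1  1  1  1
 x  0  1  2  2  2  2  2  2
 z  0  1  2  2  2  2  2  2
 y  0  1  2  3  3  3  3  3
 z  0  1  2  3  3  3  3  3
 z  0  1  2  3  3  3  3  3

1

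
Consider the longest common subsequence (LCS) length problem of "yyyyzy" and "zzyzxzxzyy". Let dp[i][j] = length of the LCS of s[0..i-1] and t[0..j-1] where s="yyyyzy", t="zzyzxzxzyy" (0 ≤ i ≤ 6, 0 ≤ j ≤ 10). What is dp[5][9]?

2

   ''  z  z  y  z  x  z  x  z  y  y
''  0  0  0  0  0  0  0  0  0  0  0
 y  0  0  0  1  1  1  1  1  1  1  1
 y  0  0  0  1  1  1  1  1  1  2  2
 y  0  0  0  1  1  1  1  1  1  2  3
 y  0  0  0  1  1  1  1  1  1  2  3
 z  0  1  1  1  2  2  2  2  2  2  3
 y  0  1  1  2  2  2  2  2  2  3  3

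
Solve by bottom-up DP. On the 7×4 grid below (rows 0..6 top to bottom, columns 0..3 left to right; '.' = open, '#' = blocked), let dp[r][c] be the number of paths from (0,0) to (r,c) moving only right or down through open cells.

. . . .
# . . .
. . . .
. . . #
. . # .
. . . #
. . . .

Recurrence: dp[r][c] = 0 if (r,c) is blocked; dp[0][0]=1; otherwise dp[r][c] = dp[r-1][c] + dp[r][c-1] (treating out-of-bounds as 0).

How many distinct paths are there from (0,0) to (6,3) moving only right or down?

2

r\c   0   1   2   3
  0   1   1   1   1
  1   0   1   2   3
  2   0   1   3   6
  3   0   1   4   0
  4   0   1   0   0
  5   0   1   1   0
  6   0   1   2   2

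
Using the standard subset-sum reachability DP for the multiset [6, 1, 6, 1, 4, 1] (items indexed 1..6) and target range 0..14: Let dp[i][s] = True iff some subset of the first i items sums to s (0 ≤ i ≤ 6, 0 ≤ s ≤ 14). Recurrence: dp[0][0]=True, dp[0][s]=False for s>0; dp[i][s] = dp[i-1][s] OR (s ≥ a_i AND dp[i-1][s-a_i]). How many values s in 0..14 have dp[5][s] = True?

i\s   0   1   2   3   4   5   6   7   8   9  10  11  12  13  14
  0   T   F   F   F   F   F   F   F   F   F   F   F   F   F   F
  1   T   F   F   F   F   F   T   F   F   F   F   F   F   F   F
  2   T   T   F   F   F   F   T   T   F   F   F   F   F   F   F
  3   T   T   F   F   F   F   T   T   F   F   F   F   T   T   F
  4   T   T   T   F   F   F   T   T   T   F   F   F   T   T   T
  5   T   T   T   F   T   T   T   T   T   F   T   T   T   T   T
  6   T   T   T   T   T   T   T   T   T   T   T   T   T   T   T

13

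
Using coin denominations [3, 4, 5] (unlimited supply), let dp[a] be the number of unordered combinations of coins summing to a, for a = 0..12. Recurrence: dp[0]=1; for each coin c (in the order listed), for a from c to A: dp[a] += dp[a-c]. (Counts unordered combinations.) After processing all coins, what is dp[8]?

after  coin     0     1     2     3     4     5     6     7     8     9    10    11    12
          3     1     0     0     1     0     0     1     0     0     1     0     0     1
          4     1     0     0     1     1     0     1     1     1     1     1     1     2
          5     1     0     0     1     1     1     1     1     2     2     2     2     3

2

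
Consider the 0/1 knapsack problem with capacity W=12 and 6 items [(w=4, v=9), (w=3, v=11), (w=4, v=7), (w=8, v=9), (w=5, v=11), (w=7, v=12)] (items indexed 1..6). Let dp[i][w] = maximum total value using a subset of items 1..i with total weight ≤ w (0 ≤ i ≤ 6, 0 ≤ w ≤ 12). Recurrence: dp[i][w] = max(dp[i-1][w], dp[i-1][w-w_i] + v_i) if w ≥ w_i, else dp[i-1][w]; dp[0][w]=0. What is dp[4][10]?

i\w   0   1   2   3   4   5   6   7   8   9  10  11  12
  0   0   0   0   0   0   0   0   0   0   0   0   0   0
  1   0   0   0   0   9   9   9   9   9   9   9   9   9
  2   0   0   0  11  11  11  11  20  20  20  20  20  20
  3   0   0   0  11  11  11  11  20  20  20  20  27  27
  4   0   0   0  11  11  11  11  20  20  20  20  27  27
  5   0   0   0  11  11  11  11  20  22  22  22  27  31
  6   0   0   0  11  11  11  11  20  22  22  23  27  31

20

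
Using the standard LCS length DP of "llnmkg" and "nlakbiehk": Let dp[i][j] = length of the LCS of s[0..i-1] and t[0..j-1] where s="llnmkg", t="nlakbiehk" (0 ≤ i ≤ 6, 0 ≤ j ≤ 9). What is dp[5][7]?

2

   ''  n  l  a  k  b  i  e  h  k
''  0  0  0  0  0  0  0  0  0  0
 l  0  0  1  1  1  1  1  1  1  1
 l  0  0  1  1  1  1  1  1  1  1
 n  0  1  1  1  1  1  1  1  1  1
 m  0  1  1  1  1  1  1  1  1  1
 k  0  1  1  1  2  2  2  2  2  2
 g  0  1  1  1  2  2  2  2  2  2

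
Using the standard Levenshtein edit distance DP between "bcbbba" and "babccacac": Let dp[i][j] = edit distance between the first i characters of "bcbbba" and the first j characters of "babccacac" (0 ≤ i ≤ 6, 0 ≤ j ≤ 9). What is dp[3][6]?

   ''  b  a  b  c  c  a  c  a  c
''  0  1  2  3  4  5  6  7  8  9
 b  1  0  1  2  3  4  5  6  7  8
 c  2  1  1  2  2  3  4  5  6  7
 b  3  2  2  1  2  3  4  5  6  7
 b  4  3  3  2  2  3  4  5  6  7
 b  5  4  4  3  3  3  4  5  6  7
 a  6  5  4  4  4  4  3  4  5  6

4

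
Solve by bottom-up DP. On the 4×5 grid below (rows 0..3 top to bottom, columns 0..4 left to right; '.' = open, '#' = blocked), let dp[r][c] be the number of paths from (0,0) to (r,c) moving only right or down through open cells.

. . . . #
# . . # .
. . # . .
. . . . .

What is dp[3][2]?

1

r\c   0   1   2   3   4
  0   1   1   1   1   0
  1   0   1   2   0   0
  2   0   1   0   0   0
  3   0   1   1   1   1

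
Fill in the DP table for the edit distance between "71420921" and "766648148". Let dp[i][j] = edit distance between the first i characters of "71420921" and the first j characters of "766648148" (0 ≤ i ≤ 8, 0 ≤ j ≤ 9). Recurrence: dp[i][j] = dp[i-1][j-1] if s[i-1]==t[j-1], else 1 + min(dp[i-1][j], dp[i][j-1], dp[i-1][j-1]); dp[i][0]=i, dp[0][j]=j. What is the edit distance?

   ''  7  6  6  6  4  8  1  4  8
''  0  1  2  3  4  5  6  7  8  9
 7  1  0  1  2  3  4  5  6  7  8
 1  2  1  1  2  3  4  5  5  6  7
 4  3  2  2  2  3  3  4  5  5  6
 2  4  3  3  3  3  4  4  5  6  6
 0  5  4  4  4  4  4  5  5  6  7
 9  6  5  5  5  5  5  5  6  6  7
 2  7  6  6  6  6  6  6  6  7  7
 1  8  7  7  7  7  7  7  6  7  8

8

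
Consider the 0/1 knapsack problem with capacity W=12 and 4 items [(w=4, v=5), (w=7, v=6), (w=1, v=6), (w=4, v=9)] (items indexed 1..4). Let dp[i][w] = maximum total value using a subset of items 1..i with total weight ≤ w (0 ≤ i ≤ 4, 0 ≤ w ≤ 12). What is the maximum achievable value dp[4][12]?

i\w   0   1   2   3   4   5   6   7   8   9  10  11  12
  0   0   0   0   0   0   0   0   0   0   0   0   0   0
  1   0   0   0   0   5   5   5   5   5   5   5   5   5
  2   0   0   0   0   5   5   5   6   6   6   6  11  11
  3   0   6   6   6   6  11  11  11  12  12  12  12  17
  4   0   6   6   6   9  15  15  15  15  20  20  20  21

21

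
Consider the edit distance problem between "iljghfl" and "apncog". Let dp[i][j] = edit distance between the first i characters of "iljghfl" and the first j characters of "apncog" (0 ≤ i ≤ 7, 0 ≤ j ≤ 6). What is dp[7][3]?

7

   ''  a  p  n  c  o  g
''  0  1  2  3  4  5  6
 i  1  1  2  3  4  5  6
 l  2  2  2  3  4  5  6
 j  3  3  3  3  4  5  6
 g  4  4  4  4  4  5  5
 h  5  5  5  5  5  5  6
 f  6  6  6  6  6  6  6
 l  7  7  7  7  7  7  7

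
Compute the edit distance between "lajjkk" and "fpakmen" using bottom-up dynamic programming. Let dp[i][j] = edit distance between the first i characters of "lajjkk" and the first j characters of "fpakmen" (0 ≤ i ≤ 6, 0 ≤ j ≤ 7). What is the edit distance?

   ''  f  p  a  k  m  e  n
''  0  1  2  3  4  5  6  7
 l  1  1  2  3  4  5  6  7
 a  2  2  2  2  3  4  5  6
 j  3  3  3  3  3  4  5  6
 j  4  4  4  4  4  4  5  6
 k  5  5  5  5  4  5  5  6
 k  6  6  6  6  5  5  6  6

6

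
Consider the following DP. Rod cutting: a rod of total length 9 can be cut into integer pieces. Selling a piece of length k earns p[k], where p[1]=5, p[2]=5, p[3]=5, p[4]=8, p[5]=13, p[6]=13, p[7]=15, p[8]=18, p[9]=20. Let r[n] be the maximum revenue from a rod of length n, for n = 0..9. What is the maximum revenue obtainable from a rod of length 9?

   n    0    1    2    3    4    5    6    7    8    9
r[n]    0    5   10   15   20   25   30   35   40   45

45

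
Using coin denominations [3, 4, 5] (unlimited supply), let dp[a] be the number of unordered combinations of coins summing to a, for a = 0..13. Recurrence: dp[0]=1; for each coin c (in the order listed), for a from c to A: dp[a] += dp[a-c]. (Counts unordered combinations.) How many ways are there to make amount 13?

after  coin     0     1     2     3     4     5     6     7     8     9    10    11    12    13
          3     1     0     0     1     0     0     1     0     0     1     0     0     1     0
          4     1     0     0     1     1     0     1     1     1     1     1     1     2     1
          5     1     0     0     1     1     1     1     1     2     2     2     2     3     3

3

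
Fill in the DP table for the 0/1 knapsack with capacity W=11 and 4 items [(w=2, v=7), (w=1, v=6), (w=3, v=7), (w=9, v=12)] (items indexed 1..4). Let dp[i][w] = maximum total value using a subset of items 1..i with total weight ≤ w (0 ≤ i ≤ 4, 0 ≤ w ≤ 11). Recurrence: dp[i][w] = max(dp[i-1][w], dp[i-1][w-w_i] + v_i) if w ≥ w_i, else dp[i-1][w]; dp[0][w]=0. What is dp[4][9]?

i\w   0   1   2   3   4   5   6   7   8   9  10  11
  0   0   0   0   0   0   0   0   0   0   0   0   0
  1   0   0   7   7   7   7   7   7   7   7   7   7
  2   0   6   7  13  13  13  13  13  13  13  13  13
  3   0   6   7  13  13  14  20  20  20  20  20  20
  4   0   6   7  13  13  14  20  20  20  20  20  20

20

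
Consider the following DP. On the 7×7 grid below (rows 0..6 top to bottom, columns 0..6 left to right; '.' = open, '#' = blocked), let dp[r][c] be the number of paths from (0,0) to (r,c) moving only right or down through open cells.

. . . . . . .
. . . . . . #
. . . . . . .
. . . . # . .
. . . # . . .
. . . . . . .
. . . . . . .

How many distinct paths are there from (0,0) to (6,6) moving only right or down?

r\c   0   1   2   3   4   5   6
  0   1   1   1   1   1   1   1
  1   1   2   3   4   5   6   0
  2   1   3   6  10  15  21  21
  3   1   4  10  20   0  21  42
  4   1   5  15   0   0  21  63
  5   1   6  21  21  21  42 105
  6   1   7  28  49  70 112 217

217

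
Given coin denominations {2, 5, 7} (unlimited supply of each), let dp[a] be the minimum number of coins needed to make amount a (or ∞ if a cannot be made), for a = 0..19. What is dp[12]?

 a  0  1  2  3  4  5  6  7  8  9 10 11 12 13 14 15 16 17 18 19
dp  0  -  1  -  2  1  3  1  4  2  2  3  2  4  2  3  3  3  4  3
(- denotes ∞ / unreachable)

2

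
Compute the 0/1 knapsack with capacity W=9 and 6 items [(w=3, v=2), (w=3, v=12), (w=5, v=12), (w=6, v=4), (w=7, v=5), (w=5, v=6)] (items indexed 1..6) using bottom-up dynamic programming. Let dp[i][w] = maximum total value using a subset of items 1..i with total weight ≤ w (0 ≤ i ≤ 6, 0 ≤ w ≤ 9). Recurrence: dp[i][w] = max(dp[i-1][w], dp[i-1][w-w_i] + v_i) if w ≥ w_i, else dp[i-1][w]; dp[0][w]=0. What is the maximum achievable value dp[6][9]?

24

i\w   0   1   2   3   4   5   6   7   8   9
  0   0   0   0   0   0   0   0   0   0   0
  1   0   0   0   2   2   2   2   2   2   2
  2   0   0   0  12  12  12  14  14  14  14
  3   0   0   0  12  12  12  14  14  24  24
  4   0   0   0  12  12  12  14  14  24  24
  5   0   0   0  12  12  12  14  14  24  24
  6   0   0   0  12  12  12  14  14  24  24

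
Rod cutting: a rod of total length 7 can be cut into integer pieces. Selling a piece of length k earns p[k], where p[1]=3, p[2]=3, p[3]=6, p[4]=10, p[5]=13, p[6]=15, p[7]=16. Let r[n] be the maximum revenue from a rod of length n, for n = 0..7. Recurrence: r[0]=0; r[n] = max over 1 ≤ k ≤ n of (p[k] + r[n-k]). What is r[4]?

12

   n    0    1    2    3    4    5    6    7
r[n]    0    3    6    9   12   15   18   21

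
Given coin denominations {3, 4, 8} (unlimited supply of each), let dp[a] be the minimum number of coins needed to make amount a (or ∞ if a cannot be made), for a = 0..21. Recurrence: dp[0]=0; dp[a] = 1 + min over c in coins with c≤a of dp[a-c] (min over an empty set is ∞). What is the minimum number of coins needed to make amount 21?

5

 a  0  1  2  3  4  5  6  7  8  9 10 11 12 13 14 15 16 17 18 19 20 21
dp  0  -  -  1  1  -  2  2  1  3  3  2  2  4  3  3  2  4  4  3  3  5
(- denotes ∞ / unreachable)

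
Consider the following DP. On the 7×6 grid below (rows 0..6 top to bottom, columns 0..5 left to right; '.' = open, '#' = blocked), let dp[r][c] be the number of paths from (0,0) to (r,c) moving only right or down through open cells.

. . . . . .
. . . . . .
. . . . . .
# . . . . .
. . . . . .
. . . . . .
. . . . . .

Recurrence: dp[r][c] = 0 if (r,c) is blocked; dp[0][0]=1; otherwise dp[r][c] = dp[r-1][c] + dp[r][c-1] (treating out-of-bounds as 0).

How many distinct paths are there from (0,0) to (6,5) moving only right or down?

406

r\c   0   1   2   3   4   5
  0   1   1   1   1   1   1
  1   1   2   3   4   5   6
  2   1   3   6  10  15  21
  3   0   3   9  19  34  55
  4   0   3  12  31  65 120
  5   0   3  15  46 111 231
  6   0   3  18  64 175 406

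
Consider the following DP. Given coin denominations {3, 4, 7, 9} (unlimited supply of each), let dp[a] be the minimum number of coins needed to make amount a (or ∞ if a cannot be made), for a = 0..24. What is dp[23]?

3

 a  0  1  2  3  4  5  6  7  8  9 10 11 12 13 14 15 16 17 18 19 20 21 22 23 24
dp  0  -  -  1  1  -  2  1  2  1  2  2  2  2  2  3  2  3  2  3  3  3  3  3  4
(- denotes ∞ / unreachable)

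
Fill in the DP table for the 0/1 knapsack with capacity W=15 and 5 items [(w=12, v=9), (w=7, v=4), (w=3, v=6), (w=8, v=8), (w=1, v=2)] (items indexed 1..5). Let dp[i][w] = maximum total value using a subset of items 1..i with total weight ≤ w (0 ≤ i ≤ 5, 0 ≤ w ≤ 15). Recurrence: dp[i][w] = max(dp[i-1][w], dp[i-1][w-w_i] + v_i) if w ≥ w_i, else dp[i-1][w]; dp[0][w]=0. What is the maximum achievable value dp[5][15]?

i\w   0   1   2   3   4   5   6   7   8   9  10  11  12  13  14  15
  0   0   0   0   0   0   0   0   0   0   0   0   0   0   0   0   0
  1   0   0   0   0   0   0   0   0   0   0   0   0   9   9   9   9
  2   0   0   0   0   0   0   0   4   4   4   4   4   9   9   9   9
  3   0   0   0   6   6   6   6   6   6   6  10  10  10  10  10  15
  4   0   0   0   6   6   6   6   6   8   8  10  14  14  14  14  15
  5   0   2   2   6   8   8   8   8   8  10  10  14  16  16  16  16

16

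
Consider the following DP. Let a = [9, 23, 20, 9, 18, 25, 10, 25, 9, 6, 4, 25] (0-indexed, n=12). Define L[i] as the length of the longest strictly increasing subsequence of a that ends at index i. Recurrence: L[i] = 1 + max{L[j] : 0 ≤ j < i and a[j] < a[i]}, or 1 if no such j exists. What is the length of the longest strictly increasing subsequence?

   i    0    1    2    3    4    5    6    7    8    9   10   11
a[i]    9   23   20    9   18   25   10   25    9    6    4   25
L[i]    1    2    2    1    2    3    2    3    1    1    1    3

3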